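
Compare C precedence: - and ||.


'-' is additive (level 9); '||' is logical OR (level 1)
Higher level binds tighter
'-' has higher precedence than '||'


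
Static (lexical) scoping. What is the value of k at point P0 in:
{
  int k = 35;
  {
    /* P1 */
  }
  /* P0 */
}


k declared in the same block as P0
k = 35


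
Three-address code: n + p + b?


Break into single-operator statements:
t1 = n + p
t2 = t1 + b


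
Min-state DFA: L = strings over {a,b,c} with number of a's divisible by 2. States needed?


Track (count of a) mod 2: states 0..1, accept at 0
Minimal DFA: 2 states


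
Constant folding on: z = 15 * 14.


15 * 14 = 210 at compile time
Optimized: z = 210


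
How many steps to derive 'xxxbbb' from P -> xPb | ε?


Derivation: P => xPb => xxPbb => xxxPbbb => xxxbbb
Steps: 4


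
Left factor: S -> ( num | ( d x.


Common prefix: '('
Factored: S -> ( S', S' -> num | d x


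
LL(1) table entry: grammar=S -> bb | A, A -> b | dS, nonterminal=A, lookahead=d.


For [A, d]: 'd' ∈ FIRST(dS)
Entry: A -> dS


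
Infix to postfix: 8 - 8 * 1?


* has higher precedence, evaluate 8*1 first
Postfix: 8 8 1 * -


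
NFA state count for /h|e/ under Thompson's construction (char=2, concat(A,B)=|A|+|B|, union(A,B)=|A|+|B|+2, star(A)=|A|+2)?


Syntax tree has 2 char leaf(s), 1 union(s), 0 star(s)
chars contribute 2×2 = 4; each union adds +2; each star adds +2
Total: 4 + 2 + 0 = 6 states


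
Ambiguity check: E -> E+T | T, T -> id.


precedence layered via separate nonterminal T: deterministic
Unambiguous


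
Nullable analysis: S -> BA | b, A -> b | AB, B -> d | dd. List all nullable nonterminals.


A nonterminal is nullable iff some alternative derives ε (directly, or every symbol in it is nullable)
Nullable: {}


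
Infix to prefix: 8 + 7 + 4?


left-to-right (same/higher precedence on left): tree is (+ (+ 8 7) 4)
Prefix: + + 8 7 4


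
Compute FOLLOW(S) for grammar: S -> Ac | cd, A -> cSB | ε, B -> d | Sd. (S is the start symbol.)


$ ∈ FOLLOW(S). For each A -> αBβ: add FIRST(β)\{ε} to FOLLOW(B); if β nullable, add FOLLOW(A).
FOLLOW(S) = {$, c, d}


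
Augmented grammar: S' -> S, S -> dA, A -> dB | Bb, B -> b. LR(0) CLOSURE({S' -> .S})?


Start: S' -> .S
For each item with dot before a nonterminal B, add B -> .γ for every B-production
Closure: [S' -> .S, S -> .dA]


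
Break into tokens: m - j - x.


Scan left to right, longest-match per lexeme
Tokens: ID(m), OP(-), ID(j), OP(-), ID(x)


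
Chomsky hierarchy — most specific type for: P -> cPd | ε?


Single nonterminal LHS, but c^n d^n is not regular
Classification: Type 2 (Context-Free)


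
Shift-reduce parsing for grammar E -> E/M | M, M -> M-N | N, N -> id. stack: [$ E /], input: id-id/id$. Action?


no handle ('E/' is not any RHS); shift 'id'
Action: shift


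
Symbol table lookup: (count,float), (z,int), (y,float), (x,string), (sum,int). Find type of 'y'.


Lookup 'y' → type float


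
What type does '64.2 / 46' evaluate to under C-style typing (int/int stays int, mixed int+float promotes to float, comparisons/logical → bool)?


Operand types: float / int
Rule: mixed int/float promotes to float; int/int stays int
Result type: float


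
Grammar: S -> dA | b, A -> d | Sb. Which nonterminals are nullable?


A nonterminal is nullable iff some alternative derives ε (directly, or every symbol in it is nullable)
Nullable: {}


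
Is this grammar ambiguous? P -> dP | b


right-linear, alternatives start with distinct terminals 'd' vs 'b': unique leftmost derivation
Unambiguous


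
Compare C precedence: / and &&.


'/' is multiplicative (level 10); '&&' is logical AND (level 2)
Higher level binds tighter
'/' has higher precedence than '&&'


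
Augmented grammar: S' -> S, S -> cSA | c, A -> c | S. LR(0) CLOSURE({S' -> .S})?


Start: S' -> .S
For each item with dot before a nonterminal B, add B -> .γ for every B-production
Closure: [S' -> .S, S -> .cSA, S -> .c]


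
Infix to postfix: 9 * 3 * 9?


Left to right (same or higher precedence on left)
Postfix: 9 3 * 9 *


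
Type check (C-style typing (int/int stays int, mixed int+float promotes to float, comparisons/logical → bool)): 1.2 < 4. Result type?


Operand types: float < int
Rule: comparison yields bool
Result type: bool


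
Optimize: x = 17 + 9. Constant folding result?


17 + 9 = 26 at compile time
Optimized: x = 26


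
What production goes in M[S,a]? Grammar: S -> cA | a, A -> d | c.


For [S, a]: 'a' ∈ FIRST(a)
Entry: S -> a


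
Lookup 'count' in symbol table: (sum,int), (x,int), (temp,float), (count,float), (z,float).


Lookup 'count' → type float


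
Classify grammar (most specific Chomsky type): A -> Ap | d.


Left-linear: every RHS is a terminal or one nonterminal followed by a terminal
Classification: Type 3 (Regular)


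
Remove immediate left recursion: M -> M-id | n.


Left-recursive alternatives: M-id; non-recursive: n
Introduce M': M -> nM', M' -> -idM' | ε


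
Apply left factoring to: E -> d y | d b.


Common prefix: 'd'
Factored: E -> d E', E' -> y | b


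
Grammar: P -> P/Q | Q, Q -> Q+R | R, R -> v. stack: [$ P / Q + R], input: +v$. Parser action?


handle 'Q+R' on top
Action: reduce (Q -> Q+R)


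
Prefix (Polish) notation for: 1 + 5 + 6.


left-to-right (same/higher precedence on left): tree is (+ (+ 1 5) 6)
Prefix: + + 1 5 6


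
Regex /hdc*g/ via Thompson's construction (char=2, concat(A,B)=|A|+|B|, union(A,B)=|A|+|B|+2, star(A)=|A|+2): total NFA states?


Syntax tree has 4 char leaf(s), 0 union(s), 1 star(s)
chars contribute 4×2 = 8; each union adds +2; each star adds +2
Total: 8 + 0 + 2 = 10 states


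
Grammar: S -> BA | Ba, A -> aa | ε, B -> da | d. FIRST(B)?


Per alternative of B: FIRST(da) = {d}; FIRST(d) = {d}
FIRST(B) = {d}


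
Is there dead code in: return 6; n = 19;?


statement follows a return and is unreachable
Dead: 'n = 19'


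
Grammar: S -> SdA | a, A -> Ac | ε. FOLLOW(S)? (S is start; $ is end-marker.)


$ ∈ FOLLOW(S). For each A -> αBβ: add FIRST(β)\{ε} to FOLLOW(B); if β nullable, add FOLLOW(A).
FOLLOW(S) = {$, d}


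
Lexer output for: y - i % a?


Scan left to right, longest-match per lexeme
Tokens: ID(y), OP(-), ID(i), OP(%), ID(a)


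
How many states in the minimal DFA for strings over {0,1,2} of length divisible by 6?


Track length mod 6: states 0..5, accept at 0
Minimal DFA: 6 states


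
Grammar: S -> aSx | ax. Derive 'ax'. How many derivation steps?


Derivation: S => ax
Steps: 1


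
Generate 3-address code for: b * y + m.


Break into single-operator statements:
t1 = b * y
t2 = t1 + m


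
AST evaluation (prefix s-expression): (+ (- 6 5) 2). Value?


Evaluate inner: (- 6 5) = 1
Evaluate root: (+ 1 2) = 3
Result: 3


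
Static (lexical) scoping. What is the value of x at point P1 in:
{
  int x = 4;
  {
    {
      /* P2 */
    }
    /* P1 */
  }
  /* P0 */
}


P1's block does not declare x; resolves to the enclosing declaration at depth 0
x = 4


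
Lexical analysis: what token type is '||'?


Pattern: operator symbol
Type: OPERATOR


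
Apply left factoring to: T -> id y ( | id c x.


Common prefix: 'id'
Factored: T -> id T', T' -> y ( | c x


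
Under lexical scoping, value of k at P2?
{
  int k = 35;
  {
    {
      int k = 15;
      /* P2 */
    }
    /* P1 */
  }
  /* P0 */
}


k declared in the same block as P2
k = 15


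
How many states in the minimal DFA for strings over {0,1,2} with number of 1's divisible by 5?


Track (count of 1) mod 5: states 0..4, accept at 0
Minimal DFA: 5 states


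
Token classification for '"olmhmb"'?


Pattern: double-quoted sequence
Type: STRING_LITERAL


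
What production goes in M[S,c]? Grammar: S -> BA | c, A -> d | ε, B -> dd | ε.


For [S, c]: 'c' ∈ FIRST(c)
Entry: S -> c


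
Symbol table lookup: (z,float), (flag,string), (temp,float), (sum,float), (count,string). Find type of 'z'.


Lookup 'z' → type float


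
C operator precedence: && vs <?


'<' is relational (level 7); '&&' is logical AND (level 2)
Higher level binds tighter
'<' has higher precedence than '&&'


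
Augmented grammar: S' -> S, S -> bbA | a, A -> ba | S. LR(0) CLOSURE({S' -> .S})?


Start: S' -> .S
For each item with dot before a nonterminal B, add B -> .γ for every B-production
Closure: [S' -> .S, S -> .bbA, S -> .a]


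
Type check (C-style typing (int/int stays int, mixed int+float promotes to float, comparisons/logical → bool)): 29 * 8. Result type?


Operand types: int * int
Rule: mixed int/float promotes to float; int/int stays int
Result type: int


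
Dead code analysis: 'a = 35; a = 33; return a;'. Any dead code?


first assignment to a is overwritten before any read
Dead: 'a = 35'


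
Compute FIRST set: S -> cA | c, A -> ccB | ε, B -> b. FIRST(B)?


Per alternative of B: FIRST(b) = {b}
FIRST(B) = {b}


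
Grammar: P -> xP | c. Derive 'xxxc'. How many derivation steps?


Derivation: P => xP => xxP => xxxP => xxxc
Steps: 4


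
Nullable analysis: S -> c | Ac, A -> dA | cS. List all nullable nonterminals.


A nonterminal is nullable iff some alternative derives ε (directly, or every symbol in it is nullable)
Nullable: {}


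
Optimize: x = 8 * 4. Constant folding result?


8 * 4 = 32 at compile time
Optimized: x = 32


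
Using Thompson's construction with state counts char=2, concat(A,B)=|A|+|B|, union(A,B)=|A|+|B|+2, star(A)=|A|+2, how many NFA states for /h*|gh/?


Syntax tree has 3 char leaf(s), 1 union(s), 1 star(s)
chars contribute 3×2 = 6; each union adds +2; each star adds +2
Total: 6 + 2 + 2 = 10 states


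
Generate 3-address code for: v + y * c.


Break into single-operator statements:
t1 = y * c
t2 = v + t1


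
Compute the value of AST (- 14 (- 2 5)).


Evaluate inner: (- 2 5) = -3
Evaluate root: (- 14 -3) = 17
Result: 17


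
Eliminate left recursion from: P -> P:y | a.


Left-recursive alternatives: P:y; non-recursive: a
Introduce P': P -> aP', P' -> :yP' | ε


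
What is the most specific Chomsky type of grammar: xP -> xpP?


LHS has context (more than one symbol) and |LHS| ≤ |RHS|
Classification: Type 1 (Context-Sensitive)


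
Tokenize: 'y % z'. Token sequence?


Scan left to right, longest-match per lexeme
Tokens: ID(y), OP(%), ID(z)


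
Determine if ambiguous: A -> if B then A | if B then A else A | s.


dangling else: 'if B then if B then s else s' parses two ways
Ambiguous


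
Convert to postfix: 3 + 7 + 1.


Left to right (same or higher precedence on left)
Postfix: 3 7 + 1 +


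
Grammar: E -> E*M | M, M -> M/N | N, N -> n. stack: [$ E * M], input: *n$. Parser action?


handle 'E*M' on top; lookahead ∈ FOLLOW(E) = {*, $}
Action: reduce (E -> E*M)


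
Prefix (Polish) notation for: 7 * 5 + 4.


left-to-right (same/higher precedence on left): tree is (+ (* 7 5) 4)
Prefix: + * 7 5 4


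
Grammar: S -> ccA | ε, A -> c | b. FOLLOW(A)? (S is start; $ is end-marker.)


$ ∈ FOLLOW(S). For each A -> αBβ: add FIRST(β)\{ε} to FOLLOW(B); if β nullable, add FOLLOW(A).
FOLLOW(A) = {$}


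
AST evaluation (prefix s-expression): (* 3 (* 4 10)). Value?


Evaluate inner: (* 4 10) = 40
Evaluate root: (* 3 40) = 120
Result: 120


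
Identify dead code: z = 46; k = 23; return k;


z is assigned but never read
Dead: 'z = 46'


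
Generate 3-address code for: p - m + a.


Break into single-operator statements:
t1 = p - m
t2 = t1 + a


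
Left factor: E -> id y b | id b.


Common prefix: 'id'
Factored: E -> id E', E' -> y b | b


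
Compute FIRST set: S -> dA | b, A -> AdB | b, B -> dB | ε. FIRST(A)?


Per alternative of A: FIRST(AdB) = {b}; FIRST(b) = {b}
FIRST(A) = {b}


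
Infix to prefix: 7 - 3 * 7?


'*' binds tighter: tree is (- 7 (* 3 7))
Prefix: - 7 * 3 7


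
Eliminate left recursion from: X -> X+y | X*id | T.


Left-recursive alternatives: X+y, X*id; non-recursive: T
Introduce X': X -> TX', X' -> +yX' | *idX' | ε


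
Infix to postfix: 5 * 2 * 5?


Left to right (same or higher precedence on left)
Postfix: 5 2 * 5 *


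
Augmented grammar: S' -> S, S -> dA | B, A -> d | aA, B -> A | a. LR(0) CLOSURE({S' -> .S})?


Start: S' -> .S
For each item with dot before a nonterminal B, add B -> .γ for every B-production
Closure: [S' -> .S, S -> .dA, S -> .B, B -> .A, B -> .a, A -> .d, A -> .aA]


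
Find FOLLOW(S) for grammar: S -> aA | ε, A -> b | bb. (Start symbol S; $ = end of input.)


$ ∈ FOLLOW(S). For each A -> αBβ: add FIRST(β)\{ε} to FOLLOW(B); if β nullable, add FOLLOW(A).
FOLLOW(S) = {$}


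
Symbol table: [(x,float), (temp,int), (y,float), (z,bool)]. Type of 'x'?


Lookup 'x' → type float


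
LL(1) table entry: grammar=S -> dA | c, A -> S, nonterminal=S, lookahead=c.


For [S, c]: 'c' ∈ FIRST(c)
Entry: S -> c


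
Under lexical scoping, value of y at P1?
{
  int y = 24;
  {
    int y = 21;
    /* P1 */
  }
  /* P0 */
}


y declared in the same block as P1
y = 21


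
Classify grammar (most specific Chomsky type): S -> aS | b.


Right-linear: every RHS is a terminal or a terminal followed by one nonterminal
Classification: Type 3 (Regular)


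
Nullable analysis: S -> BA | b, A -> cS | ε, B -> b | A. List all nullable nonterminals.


A nonterminal is nullable iff some alternative derives ε (directly, or every symbol in it is nullable)
Nullable: {A, B, S}


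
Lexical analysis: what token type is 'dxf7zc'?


Pattern: letter/underscore followed by alphanumerics, not a keyword
Type: IDENTIFIER


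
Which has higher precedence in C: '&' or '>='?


'>=' is relational (level 7); '&' is bitwise AND (level 5)
Higher level binds tighter
'>=' has higher precedence than '&'


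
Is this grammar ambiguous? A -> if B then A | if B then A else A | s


dangling else: 'if B then if B then s else s' parses two ways
Ambiguous


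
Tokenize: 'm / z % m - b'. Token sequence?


Scan left to right, longest-match per lexeme
Tokens: ID(m), OP(/), ID(z), OP(%), ID(m), OP(-), ID(b)


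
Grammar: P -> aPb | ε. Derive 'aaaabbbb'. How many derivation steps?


Derivation: P => aPb => aaPbb => aaaPbbb => aaaaPbbbb => aaaabbbb
Steps: 5


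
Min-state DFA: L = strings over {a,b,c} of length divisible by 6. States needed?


Track length mod 6: states 0..5, accept at 0
Minimal DFA: 6 states


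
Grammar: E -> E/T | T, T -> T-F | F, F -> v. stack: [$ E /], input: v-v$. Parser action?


no handle ('E/' is not any RHS); shift 'v'
Action: shift


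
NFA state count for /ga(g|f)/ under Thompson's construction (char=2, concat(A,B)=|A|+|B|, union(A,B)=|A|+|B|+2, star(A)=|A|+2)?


Syntax tree has 4 char leaf(s), 1 union(s), 0 star(s)
chars contribute 4×2 = 8; each union adds +2; each star adds +2
Total: 8 + 2 + 0 = 10 states


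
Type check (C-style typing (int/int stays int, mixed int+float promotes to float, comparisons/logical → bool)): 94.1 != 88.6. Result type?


Operand types: float != float
Rule: comparison yields bool
Result type: bool


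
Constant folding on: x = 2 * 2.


2 * 2 = 4 at compile time
Optimized: x = 4


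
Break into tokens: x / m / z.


Scan left to right, longest-match per lexeme
Tokens: ID(x), OP(/), ID(m), OP(/), ID(z)


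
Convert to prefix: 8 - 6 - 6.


left-to-right (same/higher precedence on left): tree is (- (- 8 6) 6)
Prefix: - - 8 6 6


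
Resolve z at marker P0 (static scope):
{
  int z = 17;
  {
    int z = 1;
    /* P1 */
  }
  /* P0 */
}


z declared in the same block as P0
z = 17


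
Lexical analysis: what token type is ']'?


Pattern: delimiter/punctuation
Type: PUNCTUATION


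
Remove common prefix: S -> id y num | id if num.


Common prefix: 'id'
Factored: S -> id S', S' -> y num | if num


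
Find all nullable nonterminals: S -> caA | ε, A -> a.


A nonterminal is nullable iff some alternative derives ε (directly, or every symbol in it is nullable)
Nullable: {S}


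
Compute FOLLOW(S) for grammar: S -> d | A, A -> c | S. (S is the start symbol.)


$ ∈ FOLLOW(S). For each A -> αBβ: add FIRST(β)\{ε} to FOLLOW(B); if β nullable, add FOLLOW(A).
FOLLOW(S) = {$}


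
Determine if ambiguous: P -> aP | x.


right-linear, alternatives start with distinct terminals 'a' vs 'x': unique leftmost derivation
Unambiguous


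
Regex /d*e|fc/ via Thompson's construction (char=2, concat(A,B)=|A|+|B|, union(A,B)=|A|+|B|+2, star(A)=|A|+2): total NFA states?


Syntax tree has 4 char leaf(s), 1 union(s), 1 star(s)
chars contribute 4×2 = 8; each union adds +2; each star adds +2
Total: 8 + 2 + 2 = 12 states


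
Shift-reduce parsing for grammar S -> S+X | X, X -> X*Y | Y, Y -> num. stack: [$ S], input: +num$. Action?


shift '+' to continue S -> S+X
Action: shift


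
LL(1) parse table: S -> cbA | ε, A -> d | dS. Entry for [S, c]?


For [S, c]: 'c' ∈ FIRST(cbA)
Entry: S -> cbA


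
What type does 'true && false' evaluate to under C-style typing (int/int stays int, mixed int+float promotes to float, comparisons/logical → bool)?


Operand types: bool && bool
Rule: logical operators take bool operands and yield bool
Result type: bool


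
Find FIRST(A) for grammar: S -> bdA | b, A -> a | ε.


Per alternative of A: FIRST(a) = {a}; FIRST(ε) = {ε}
FIRST(A) = {a, ε}


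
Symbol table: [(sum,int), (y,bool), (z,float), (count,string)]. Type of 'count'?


Lookup 'count' → type string


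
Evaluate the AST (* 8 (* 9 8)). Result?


Evaluate inner: (* 9 8) = 72
Evaluate root: (* 8 72) = 576
Result: 576


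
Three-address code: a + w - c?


Break into single-operator statements:
t1 = a + w
t2 = t1 - c


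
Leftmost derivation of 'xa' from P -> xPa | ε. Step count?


Derivation: P => xPa => xa
Steps: 2


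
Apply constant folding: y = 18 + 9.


18 + 9 = 27 at compile time
Optimized: y = 27


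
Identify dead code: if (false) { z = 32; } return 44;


condition is constant false, so the whole block is unreachable
Dead: 'if (false) { z = 32; }'


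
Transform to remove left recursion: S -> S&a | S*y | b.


Left-recursive alternatives: S&a, S*y; non-recursive: b
Introduce S': S -> bS', S' -> &aS' | *yS' | ε


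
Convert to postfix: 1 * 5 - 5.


Left to right (same or higher precedence on left)
Postfix: 1 5 * 5 -


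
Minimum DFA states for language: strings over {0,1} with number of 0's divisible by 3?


Track (count of 0) mod 3: states 0..2, accept at 0
Minimal DFA: 3 states


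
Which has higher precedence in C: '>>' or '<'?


'>>' is shift (level 8); '<' is relational (level 7)
Higher level binds tighter
'>>' has higher precedence than '<'


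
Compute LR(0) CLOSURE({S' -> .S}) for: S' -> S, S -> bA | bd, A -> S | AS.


Start: S' -> .S
For each item with dot before a nonterminal B, add B -> .γ for every B-production
Closure: [S' -> .S, S -> .bA, S -> .bd]


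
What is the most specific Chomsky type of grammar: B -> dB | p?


Right-linear: every RHS is a terminal or a terminal followed by one nonterminal
Classification: Type 3 (Regular)


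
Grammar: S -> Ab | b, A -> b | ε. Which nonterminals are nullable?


A nonterminal is nullable iff some alternative derives ε (directly, or every symbol in it is nullable)
Nullable: {A}


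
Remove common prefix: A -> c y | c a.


Common prefix: 'c'
Factored: A -> c A', A' -> y | a


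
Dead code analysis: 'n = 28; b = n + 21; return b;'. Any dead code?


n is read by b's definition; b is returned
No dead code


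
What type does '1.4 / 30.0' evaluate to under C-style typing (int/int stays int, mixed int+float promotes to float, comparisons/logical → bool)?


Operand types: float / float
Rule: mixed int/float promotes to float; int/int stays int
Result type: float


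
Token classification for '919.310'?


Pattern: digits with a decimal point
Type: FLOAT_LITERAL


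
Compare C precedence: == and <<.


'<<' is shift (level 8); '==' is equality (level 6)
Higher level binds tighter
'<<' has higher precedence than '=='


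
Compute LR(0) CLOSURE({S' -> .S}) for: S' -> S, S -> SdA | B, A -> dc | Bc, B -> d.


Start: S' -> .S
For each item with dot before a nonterminal B, add B -> .γ for every B-production
Closure: [S' -> .S, S -> .SdA, S -> .B, B -> .d]


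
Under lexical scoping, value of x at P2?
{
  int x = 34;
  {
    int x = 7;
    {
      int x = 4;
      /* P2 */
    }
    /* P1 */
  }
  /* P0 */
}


x declared in the same block as P2
x = 4


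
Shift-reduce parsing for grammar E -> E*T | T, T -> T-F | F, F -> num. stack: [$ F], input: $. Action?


'F' (not preceded by T-) is the handle for T -> F
Action: reduce (T -> F)


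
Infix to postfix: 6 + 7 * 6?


* has higher precedence, evaluate 7*6 first
Postfix: 6 7 6 * +


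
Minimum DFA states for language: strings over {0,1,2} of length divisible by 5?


Track length mod 5: states 0..4, accept at 0
Minimal DFA: 5 states


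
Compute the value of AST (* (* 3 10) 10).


Evaluate inner: (* 3 10) = 30
Evaluate root: (* 30 10) = 300
Result: 300


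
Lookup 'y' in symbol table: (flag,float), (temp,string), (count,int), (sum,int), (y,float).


Lookup 'y' → type float


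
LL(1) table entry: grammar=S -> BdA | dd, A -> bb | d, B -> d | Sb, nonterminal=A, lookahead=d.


For [A, d]: 'd' ∈ FIRST(d)
Entry: A -> d


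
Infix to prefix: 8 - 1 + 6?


left-to-right (same/higher precedence on left): tree is (+ (- 8 1) 6)
Prefix: + - 8 1 6


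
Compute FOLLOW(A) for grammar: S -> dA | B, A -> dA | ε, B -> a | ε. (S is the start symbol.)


$ ∈ FOLLOW(S). For each A -> αBβ: add FIRST(β)\{ε} to FOLLOW(B); if β nullable, add FOLLOW(A).
FOLLOW(A) = {$}


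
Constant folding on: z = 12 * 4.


12 * 4 = 48 at compile time
Optimized: z = 48


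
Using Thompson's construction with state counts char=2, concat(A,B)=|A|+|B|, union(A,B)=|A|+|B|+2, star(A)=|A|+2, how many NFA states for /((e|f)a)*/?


Syntax tree has 3 char leaf(s), 1 union(s), 1 star(s)
chars contribute 3×2 = 6; each union adds +2; each star adds +2
Total: 6 + 2 + 2 = 10 states


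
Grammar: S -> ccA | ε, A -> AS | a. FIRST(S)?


Per alternative of S: FIRST(ccA) = {c}; FIRST(ε) = {ε}
FIRST(S) = {c, ε}


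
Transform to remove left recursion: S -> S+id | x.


Left-recursive alternatives: S+id; non-recursive: x
Introduce S': S -> xS', S' -> +idS' | ε


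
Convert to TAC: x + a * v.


Break into single-operator statements:
t1 = a * v
t2 = x + t1


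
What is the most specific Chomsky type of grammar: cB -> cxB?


LHS has context (more than one symbol) and |LHS| ≤ |RHS|
Classification: Type 1 (Context-Sensitive)


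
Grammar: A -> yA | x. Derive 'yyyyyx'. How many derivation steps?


Derivation: A => yA => yyA => yyyA => yyyyA => yyyyyA => yyyyyx
Steps: 6


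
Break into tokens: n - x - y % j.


Scan left to right, longest-match per lexeme
Tokens: ID(n), OP(-), ID(x), OP(-), ID(y), OP(%), ID(j)


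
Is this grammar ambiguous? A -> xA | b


right-linear, alternatives start with distinct terminals 'x' vs 'b': unique leftmost derivation
Unambiguous


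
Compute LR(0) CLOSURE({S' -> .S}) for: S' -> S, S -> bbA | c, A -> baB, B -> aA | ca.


Start: S' -> .S
For each item with dot before a nonterminal B, add B -> .γ for every B-production
Closure: [S' -> .S, S -> .bbA, S -> .c]


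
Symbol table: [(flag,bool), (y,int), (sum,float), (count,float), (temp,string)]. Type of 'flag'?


Lookup 'flag' → type bool


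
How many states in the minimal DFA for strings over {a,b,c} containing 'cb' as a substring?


KMP-style automaton: 2 progress states + 1 absorbing accept = 3
Minimal DFA: 3 states


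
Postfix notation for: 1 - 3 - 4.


Left to right (same or higher precedence on left)
Postfix: 1 3 - 4 -


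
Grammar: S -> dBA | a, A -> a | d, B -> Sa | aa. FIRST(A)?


Per alternative of A: FIRST(a) = {a}; FIRST(d) = {d}
FIRST(A) = {a, d}


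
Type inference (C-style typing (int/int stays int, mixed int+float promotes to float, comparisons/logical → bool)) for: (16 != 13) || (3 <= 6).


Operand types: bool || bool
Rule: logical operators take bool operands and yield bool
Result type: bool


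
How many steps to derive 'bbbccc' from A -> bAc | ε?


Derivation: A => bAc => bbAcc => bbbAccc => bbbccc
Steps: 4


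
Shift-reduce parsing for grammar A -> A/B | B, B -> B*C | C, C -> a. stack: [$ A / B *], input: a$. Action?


no handle; shift 'a'
Action: shift


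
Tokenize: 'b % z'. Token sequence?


Scan left to right, longest-match per lexeme
Tokens: ID(b), OP(%), ID(z)


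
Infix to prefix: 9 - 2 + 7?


left-to-right (same/higher precedence on left): tree is (+ (- 9 2) 7)
Prefix: + - 9 2 7


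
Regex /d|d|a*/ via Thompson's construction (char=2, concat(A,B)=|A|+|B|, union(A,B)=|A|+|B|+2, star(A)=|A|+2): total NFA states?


Syntax tree has 3 char leaf(s), 2 union(s), 1 star(s)
chars contribute 3×2 = 6; each union adds +2; each star adds +2
Total: 6 + 4 + 2 = 12 states


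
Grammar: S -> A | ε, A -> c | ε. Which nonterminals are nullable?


A nonterminal is nullable iff some alternative derives ε (directly, or every symbol in it is nullable)
Nullable: {A, S}


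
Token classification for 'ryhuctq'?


Pattern: letter/underscore followed by alphanumerics, not a keyword
Type: IDENTIFIER


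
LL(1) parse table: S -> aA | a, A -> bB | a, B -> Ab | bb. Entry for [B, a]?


For [B, a]: 'a' ∈ FIRST(Ab)
Entry: B -> Ab


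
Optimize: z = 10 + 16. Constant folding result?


10 + 16 = 26 at compile time
Optimized: z = 26


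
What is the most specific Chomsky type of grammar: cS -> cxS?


LHS has context (more than one symbol) and |LHS| ≤ |RHS|
Classification: Type 1 (Context-Sensitive)


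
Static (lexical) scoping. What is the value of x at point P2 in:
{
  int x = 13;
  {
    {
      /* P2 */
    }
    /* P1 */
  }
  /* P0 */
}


P2's block does not declare x; resolves to the enclosing declaration at depth 0
x = 13


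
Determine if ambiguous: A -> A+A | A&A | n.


'n+n&n' has two parse trees (no precedence encoded between + and &)
Ambiguous


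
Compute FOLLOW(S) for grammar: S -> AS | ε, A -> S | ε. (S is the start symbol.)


$ ∈ FOLLOW(S). For each A -> αBβ: add FIRST(β)\{ε} to FOLLOW(B); if β nullable, add FOLLOW(A).
FOLLOW(S) = {$}


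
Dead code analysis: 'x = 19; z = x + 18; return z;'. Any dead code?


x is read by z's definition; z is returned
No dead code


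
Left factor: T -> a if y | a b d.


Common prefix: 'a'
Factored: T -> a T', T' -> if y | b d


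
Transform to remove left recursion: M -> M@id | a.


Left-recursive alternatives: M@id; non-recursive: a
Introduce M': M -> aM', M' -> @idM' | ε


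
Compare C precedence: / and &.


'/' is multiplicative (level 10); '&' is bitwise AND (level 5)
Higher level binds tighter
'/' has higher precedence than '&'


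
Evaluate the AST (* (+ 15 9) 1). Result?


Evaluate inner: (+ 15 9) = 24
Evaluate root: (* 24 1) = 24
Result: 24


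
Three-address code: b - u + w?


Break into single-operator statements:
t1 = b - u
t2 = t1 + w


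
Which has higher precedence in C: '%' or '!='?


'%' is multiplicative (level 10); '!=' is equality (level 6)
Higher level binds tighter
'%' has higher precedence than '!='


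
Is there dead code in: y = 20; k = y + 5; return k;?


y is read by k's definition; k is returned
No dead code


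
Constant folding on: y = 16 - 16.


16 - 16 = 0 at compile time
Optimized: y = 0


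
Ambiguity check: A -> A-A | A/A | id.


'id-id/id' has two parse trees (no precedence encoded between - and /)
Ambiguous


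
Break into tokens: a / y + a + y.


Scan left to right, longest-match per lexeme
Tokens: ID(a), OP(/), ID(y), OP(+), ID(a), OP(+), ID(y)


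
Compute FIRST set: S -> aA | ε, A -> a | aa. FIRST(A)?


Per alternative of A: FIRST(a) = {a}; FIRST(aa) = {a}
FIRST(A) = {a}


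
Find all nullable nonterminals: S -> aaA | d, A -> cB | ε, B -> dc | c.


A nonterminal is nullable iff some alternative derives ε (directly, or every symbol in it is nullable)
Nullable: {A}


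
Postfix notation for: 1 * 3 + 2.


Left to right (same or higher precedence on left)
Postfix: 1 3 * 2 +


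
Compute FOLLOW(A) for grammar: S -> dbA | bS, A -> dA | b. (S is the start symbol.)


$ ∈ FOLLOW(S). For each A -> αBβ: add FIRST(β)\{ε} to FOLLOW(B); if β nullable, add FOLLOW(A).
FOLLOW(A) = {$}


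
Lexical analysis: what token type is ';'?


Pattern: delimiter/punctuation
Type: PUNCTUATION


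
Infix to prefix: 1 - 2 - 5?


left-to-right (same/higher precedence on left): tree is (- (- 1 2) 5)
Prefix: - - 1 2 5


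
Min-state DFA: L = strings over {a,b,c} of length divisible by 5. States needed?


Track length mod 5: states 0..4, accept at 0
Minimal DFA: 5 states


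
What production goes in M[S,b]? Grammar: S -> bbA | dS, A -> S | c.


For [S, b]: 'b' ∈ FIRST(bbA)
Entry: S -> bbA


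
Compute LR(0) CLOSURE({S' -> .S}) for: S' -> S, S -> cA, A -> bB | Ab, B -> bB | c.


Start: S' -> .S
For each item with dot before a nonterminal B, add B -> .γ for every B-production
Closure: [S' -> .S, S -> .cA]


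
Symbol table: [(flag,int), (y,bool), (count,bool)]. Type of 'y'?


Lookup 'y' → type bool


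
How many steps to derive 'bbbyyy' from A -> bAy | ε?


Derivation: A => bAy => bbAyy => bbbAyyy => bbbyyy
Steps: 4


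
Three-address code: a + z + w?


Break into single-operator statements:
t1 = a + z
t2 = t1 + w


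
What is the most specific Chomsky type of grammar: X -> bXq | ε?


Single nonterminal LHS, but b^n q^n is not regular
Classification: Type 2 (Context-Free)


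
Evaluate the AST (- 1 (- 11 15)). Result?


Evaluate inner: (- 11 15) = -4
Evaluate root: (- 1 -4) = 5
Result: 5


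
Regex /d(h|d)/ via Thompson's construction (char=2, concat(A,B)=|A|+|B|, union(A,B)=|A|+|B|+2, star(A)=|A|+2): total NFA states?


Syntax tree has 3 char leaf(s), 1 union(s), 0 star(s)
chars contribute 3×2 = 6; each union adds +2; each star adds +2
Total: 6 + 2 + 0 = 8 states


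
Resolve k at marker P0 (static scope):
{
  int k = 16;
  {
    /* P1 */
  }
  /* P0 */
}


k declared in the same block as P0
k = 16


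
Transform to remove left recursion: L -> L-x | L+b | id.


Left-recursive alternatives: L-x, L+b; non-recursive: id
Introduce L': L -> idL', L' -> -xL' | +bL' | ε


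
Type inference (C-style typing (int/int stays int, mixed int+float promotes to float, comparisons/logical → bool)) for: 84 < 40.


Operand types: int < int
Rule: comparison yields bool
Result type: bool


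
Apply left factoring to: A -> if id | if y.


Common prefix: 'if'
Factored: A -> if A', A' -> id | y


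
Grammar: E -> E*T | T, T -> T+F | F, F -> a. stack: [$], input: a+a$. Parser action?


no handle on stack; shift 'a'
Action: shift


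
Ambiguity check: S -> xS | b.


right-linear, alternatives start with distinct terminals 'x' vs 'b': unique leftmost derivation
Unambiguous


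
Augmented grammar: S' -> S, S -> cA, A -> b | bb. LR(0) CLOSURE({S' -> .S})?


Start: S' -> .S
For each item with dot before a nonterminal B, add B -> .γ for every B-production
Closure: [S' -> .S, S -> .cA]


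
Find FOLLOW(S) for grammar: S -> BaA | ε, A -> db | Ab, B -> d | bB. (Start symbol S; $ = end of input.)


$ ∈ FOLLOW(S). For each A -> αBβ: add FIRST(β)\{ε} to FOLLOW(B); if β nullable, add FOLLOW(A).
FOLLOW(S) = {$}


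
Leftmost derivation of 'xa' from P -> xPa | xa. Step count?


Derivation: P => xa
Steps: 1


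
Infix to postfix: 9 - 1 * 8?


* has higher precedence, evaluate 1*8 first
Postfix: 9 1 8 * -


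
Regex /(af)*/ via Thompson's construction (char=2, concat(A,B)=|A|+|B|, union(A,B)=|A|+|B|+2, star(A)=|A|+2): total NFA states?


Syntax tree has 2 char leaf(s), 0 union(s), 1 star(s)
chars contribute 2×2 = 4; each union adds +2; each star adds +2
Total: 4 + 0 + 2 = 6 states


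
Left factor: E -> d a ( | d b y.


Common prefix: 'd'
Factored: E -> d E', E' -> a ( | b y


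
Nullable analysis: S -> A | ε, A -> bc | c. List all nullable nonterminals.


A nonterminal is nullable iff some alternative derives ε (directly, or every symbol in it is nullable)
Nullable: {S}


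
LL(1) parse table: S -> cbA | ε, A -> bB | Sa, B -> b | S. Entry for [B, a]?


For [B, a]: S is nullable and 'a' ∈ FOLLOW(B)
Entry: B -> S


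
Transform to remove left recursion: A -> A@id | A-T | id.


Left-recursive alternatives: A@id, A-T; non-recursive: id
Introduce A': A -> idA', A' -> @idA' | -TA' | ε


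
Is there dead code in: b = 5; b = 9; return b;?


first assignment to b is overwritten before any read
Dead: 'b = 5'


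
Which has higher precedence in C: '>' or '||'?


'>' is relational (level 7); '||' is logical OR (level 1)
Higher level binds tighter
'>' has higher precedence than '||'


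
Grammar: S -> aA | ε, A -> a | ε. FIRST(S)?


Per alternative of S: FIRST(aA) = {a}; FIRST(ε) = {ε}
FIRST(S) = {a, ε}


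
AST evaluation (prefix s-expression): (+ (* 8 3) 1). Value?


Evaluate inner: (* 8 3) = 24
Evaluate root: (+ 24 1) = 25
Result: 25


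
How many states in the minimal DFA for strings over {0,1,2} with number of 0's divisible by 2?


Track (count of 0) mod 2: states 0..1, accept at 0
Minimal DFA: 2 states


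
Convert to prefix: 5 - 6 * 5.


'*' binds tighter: tree is (- 5 (* 6 5))
Prefix: - 5 * 6 5


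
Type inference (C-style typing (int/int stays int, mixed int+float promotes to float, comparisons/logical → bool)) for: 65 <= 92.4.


Operand types: int <= float
Rule: comparison yields bool
Result type: bool


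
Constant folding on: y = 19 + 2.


19 + 2 = 21 at compile time
Optimized: y = 21


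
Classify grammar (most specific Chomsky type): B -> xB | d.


Right-linear: every RHS is a terminal or a terminal followed by one nonterminal
Classification: Type 3 (Regular)


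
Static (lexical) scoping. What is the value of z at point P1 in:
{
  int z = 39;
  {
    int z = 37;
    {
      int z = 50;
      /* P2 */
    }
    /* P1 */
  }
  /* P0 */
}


z declared in the same block as P1
z = 37


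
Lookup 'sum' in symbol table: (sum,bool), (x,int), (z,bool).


Lookup 'sum' → type bool


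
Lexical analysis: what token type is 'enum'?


Pattern: reserved word
Type: KEYWORD


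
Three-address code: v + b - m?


Break into single-operator statements:
t1 = v + b
t2 = t1 - m


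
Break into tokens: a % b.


Scan left to right, longest-match per lexeme
Tokens: ID(a), OP(%), ID(b)


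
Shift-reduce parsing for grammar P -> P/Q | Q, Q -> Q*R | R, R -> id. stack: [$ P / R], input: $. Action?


'R' (not preceded by Q*) is the handle for Q -> R
Action: reduce (Q -> R)


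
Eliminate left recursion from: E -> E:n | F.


Left-recursive alternatives: E:n; non-recursive: F
Introduce E': E -> FE', E' -> :nE' | ε


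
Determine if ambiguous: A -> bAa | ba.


balanced b^n…a^n: each string has a unique parse
Unambiguous


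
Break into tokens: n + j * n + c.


Scan left to right, longest-match per lexeme
Tokens: ID(n), OP(+), ID(j), OP(*), ID(n), OP(+), ID(c)


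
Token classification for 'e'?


Pattern: letter/underscore followed by alphanumerics, not a keyword
Type: IDENTIFIER


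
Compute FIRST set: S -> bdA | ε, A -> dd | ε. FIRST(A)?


Per alternative of A: FIRST(dd) = {d}; FIRST(ε) = {ε}
FIRST(A) = {d, ε}


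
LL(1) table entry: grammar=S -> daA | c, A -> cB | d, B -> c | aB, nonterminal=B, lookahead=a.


For [B, a]: 'a' ∈ FIRST(aB)
Entry: B -> aB


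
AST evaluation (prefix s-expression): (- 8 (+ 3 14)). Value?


Evaluate inner: (+ 3 14) = 17
Evaluate root: (- 8 17) = -9
Result: -9


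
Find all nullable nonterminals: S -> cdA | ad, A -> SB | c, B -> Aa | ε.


A nonterminal is nullable iff some alternative derives ε (directly, or every symbol in it is nullable)
Nullable: {B}


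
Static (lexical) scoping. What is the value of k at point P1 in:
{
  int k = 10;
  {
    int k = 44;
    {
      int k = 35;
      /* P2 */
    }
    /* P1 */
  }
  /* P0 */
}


k declared in the same block as P1
k = 44


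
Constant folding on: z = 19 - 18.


19 - 18 = 1 at compile time
Optimized: z = 1


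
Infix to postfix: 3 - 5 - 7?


Left to right (same or higher precedence on left)
Postfix: 3 5 - 7 -


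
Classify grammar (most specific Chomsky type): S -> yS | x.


Right-linear: every RHS is a terminal or a terminal followed by one nonterminal
Classification: Type 3 (Regular)


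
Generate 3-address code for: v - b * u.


Break into single-operator statements:
t1 = b * u
t2 = v - t1


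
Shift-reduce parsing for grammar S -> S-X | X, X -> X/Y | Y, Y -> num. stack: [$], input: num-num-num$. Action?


no handle on stack; shift 'num'
Action: shift


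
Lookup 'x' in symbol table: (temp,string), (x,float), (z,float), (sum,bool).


Lookup 'x' → type float


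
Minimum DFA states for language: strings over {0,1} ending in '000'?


Track the longest suffix of input matching a prefix of '000': 4 classes (prefixes of length 0..3)
Minimal DFA: 4 states


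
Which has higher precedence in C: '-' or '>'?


'-' is additive (level 9); '>' is relational (level 7)
Higher level binds tighter
'-' has higher precedence than '>'


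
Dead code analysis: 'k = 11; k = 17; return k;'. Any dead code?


first assignment to k is overwritten before any read
Dead: 'k = 11'


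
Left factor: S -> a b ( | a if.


Common prefix: 'a'
Factored: S -> a S', S' -> b ( | if


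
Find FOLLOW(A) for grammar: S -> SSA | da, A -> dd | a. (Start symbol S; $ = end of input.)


$ ∈ FOLLOW(S). For each A -> αBβ: add FIRST(β)\{ε} to FOLLOW(B); if β nullable, add FOLLOW(A).
FOLLOW(A) = {$, a, d}


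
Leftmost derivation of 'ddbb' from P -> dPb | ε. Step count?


Derivation: P => dPb => ddPbb => ddbb
Steps: 3


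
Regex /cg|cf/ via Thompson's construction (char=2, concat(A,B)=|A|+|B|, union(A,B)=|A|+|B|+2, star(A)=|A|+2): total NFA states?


Syntax tree has 4 char leaf(s), 1 union(s), 0 star(s)
chars contribute 4×2 = 8; each union adds +2; each star adds +2
Total: 8 + 2 + 0 = 10 states


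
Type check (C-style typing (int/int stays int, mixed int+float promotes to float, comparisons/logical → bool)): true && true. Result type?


Operand types: bool && bool
Rule: logical operators take bool operands and yield bool
Result type: bool


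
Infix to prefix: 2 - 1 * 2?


'*' binds tighter: tree is (- 2 (* 1 2))
Prefix: - 2 * 1 2


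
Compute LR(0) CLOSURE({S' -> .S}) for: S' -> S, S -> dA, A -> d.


Start: S' -> .S
For each item with dot before a nonterminal B, add B -> .γ for every B-production
Closure: [S' -> .S, S -> .dA]


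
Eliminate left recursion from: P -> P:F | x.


Left-recursive alternatives: P:F; non-recursive: x
Introduce P': P -> xP', P' -> :FP' | ε
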